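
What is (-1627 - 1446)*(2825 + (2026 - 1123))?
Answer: -11456144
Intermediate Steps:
(-1627 - 1446)*(2825 + (2026 - 1123)) = -3073*(2825 + 903) = -3073*3728 = -11456144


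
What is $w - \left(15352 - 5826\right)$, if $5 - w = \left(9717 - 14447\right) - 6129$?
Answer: $1338$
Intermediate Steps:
$w = 10864$ ($w = 5 - \left(\left(9717 - 14447\right) - 6129\right) = 5 - \left(-4730 - 6129\right) = 5 - -10859 = 5 + 10859 = 10864$)
$w - \left(15352 - 5826\right) = 10864 - \left(15352 - 5826\right) = 10864 - 9526 = 1338$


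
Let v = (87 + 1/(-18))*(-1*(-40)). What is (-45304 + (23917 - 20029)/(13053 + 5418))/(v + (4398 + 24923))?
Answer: -2510418888/1817478673 ≈ -1.3813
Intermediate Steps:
v = 31300/9 (v = (87 - 1/18)*40 = (1565/18)*40 = 31300/9 ≈ 3477.8)
(-45304 + (23917 - 20029)/(13053 + 5418))/(v + (4398 + 24923)) = (-45304 + (23917 - 20029)/(13053 + 5418))/(31300/9 + (4398 + 24923)) = (-45304 + 3888/18471)/(31300/9 + 29321) = (-45304 + 3888*(1/18471))/(295189/9) = (-45304 + 1296/6157)*(9/295189) = -278935432/6157*9/295189 = -2510418888/1817478673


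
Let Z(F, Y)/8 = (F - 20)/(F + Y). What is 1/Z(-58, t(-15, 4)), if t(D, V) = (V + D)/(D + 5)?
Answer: 569/6240 ≈ 0.091186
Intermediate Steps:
t(D, V) = (D + V)/(5 + D)
Z(F, Y) = 8*(-20 + F)/(F + Y) (Z(F, Y) = 8*((F - 20)/(F + Y)) = 8*((-20 + F)/(F + Y)) = 8*(-20 + F)/(F + Y))
1/Z(-58, t(-15, 4)) = 1/(8*(-20 - 58)/(-58 + (-15 + 4)/(5 - 15))) = 1/(8*(-78)/(-58 - 11/(-10))) = 1/(8*(-78)/(-58 - ⅒*(-11))) = 1/(8*(-78)/(-58 + 11/10)) = 1/(8*(-78)/(-569/10)) = 1/(8*(-10/569)*(-78)) = 1/(6240/569) = 569/6240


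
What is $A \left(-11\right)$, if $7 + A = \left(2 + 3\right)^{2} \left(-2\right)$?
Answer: $627$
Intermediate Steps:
$A = -57$ ($A = -7 + \left(2 + 3\right)^{2} \left(-2\right) = -7 + 5^{2} \left(-2\right) = -7 + 25 \left(-2\right) = -7 - 50 = -57$)
$A \left(-11\right) = \left(-57\right) \left(-11\right) = 627$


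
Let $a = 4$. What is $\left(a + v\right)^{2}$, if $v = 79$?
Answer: $6889$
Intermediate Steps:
$\left(a + v\right)^{2} = \left(4 + 79\right)^{2} = 83^{2} = 6889$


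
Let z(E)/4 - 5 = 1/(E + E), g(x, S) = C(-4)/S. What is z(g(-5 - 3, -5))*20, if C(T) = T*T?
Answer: 775/2 ≈ 387.50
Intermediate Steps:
C(T) = T**2
g(x, S) = 16/S (g(x, S) = (-4)**2/S = 16/S)
z(E) = 20 + 2/E (z(E) = 20 + 4/(E + E) = 20 + 4/((2*E)) = 20 + 4*(1/(2*E)) = 20 + 2/E)
z(g(-5 - 3, -5))*20 = (20 + 2/((16/(-5))))*20 = (20 + 2/((16*(-1/5))))*20 = (20 + 2/(-16/5))*20 = (20 + 2*(-5/16))*20 = (20 - 5/8)*20 = (155/8)*20 = 775/2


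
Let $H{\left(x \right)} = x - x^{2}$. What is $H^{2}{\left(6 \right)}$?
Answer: $900$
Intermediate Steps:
$H^{2}{\left(6 \right)} = \left(6 \left(1 - 6\right)\right)^{2} = \left(6 \left(-5\right)\right)^{2} = \left(-30\right)^{2} = 900$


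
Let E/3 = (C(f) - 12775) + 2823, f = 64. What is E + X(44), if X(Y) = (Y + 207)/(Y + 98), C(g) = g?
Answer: -4212037/142 ≈ -29662.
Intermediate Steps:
E = -29664 (E = 3*((64 - 12775) + 2823) = 3*(-12711 + 2823) = 3*(-9888) = -29664)
X(Y) = (207 + Y)/(98 + Y)
E + X(44) = -29664 + (207 + 44)/(98 + 44) = -29664 + 251/142 = -4212037/142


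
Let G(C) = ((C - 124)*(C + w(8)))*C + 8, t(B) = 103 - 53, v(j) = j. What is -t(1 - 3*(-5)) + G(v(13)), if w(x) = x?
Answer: -30345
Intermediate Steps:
t(B) = 50
G(C) = 8 + C*(-124 + C)*(8 + C) (G(C) = ((C - 124)*(C + 8))*C + 8 = ((-124 + C)*(8 + C))*C + 8 = C*(-124 + C)*(8 + C) + 8 = 8 + C*(-124 + C)*(8 + C))
-t(1 - 3*(-5)) + G(v(13)) = -1*50 + (8 + 13³ - 992*13 - 116*13²) = -50 + (8 + 2197 - 12896 - 116*169) = -50 + (8 + 2197 - 12896 - 19604) = -50 - 30295 = -30345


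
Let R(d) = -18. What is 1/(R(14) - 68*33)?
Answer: -1/2262 ≈ -0.00044209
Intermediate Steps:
1/(R(14) - 68*33) = 1/(-18 - 68*33) = 1/(-18 - 2244) = 1/(-2262) = -1/2262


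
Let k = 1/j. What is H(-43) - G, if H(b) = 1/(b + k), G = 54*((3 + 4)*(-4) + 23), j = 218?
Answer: 2530492/9373 ≈ 269.98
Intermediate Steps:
G = -270 (G = 54*(7*(-4) + 23) = 54*(-28 + 23) = 54*(-5) = -270)
k = 1/218 ≈ 0.0045872
H(b) = 1/(1/218 + b) (H(b) = 1/(b + 1/218) = 1/(1/218 + b))
H(-43) - G = 218/(1 + 218*(-43)) - 1*(-270) = 218/(1 - 9374) + 270 = 218/(-9373) + 270 = 218*(-1/9373) + 270 = -218/9373 + 270 = 2530492/9373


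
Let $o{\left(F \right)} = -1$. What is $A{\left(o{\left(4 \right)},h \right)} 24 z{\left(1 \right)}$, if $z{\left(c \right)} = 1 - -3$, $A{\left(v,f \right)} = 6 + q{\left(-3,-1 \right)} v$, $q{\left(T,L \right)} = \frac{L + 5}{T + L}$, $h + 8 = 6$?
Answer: $672$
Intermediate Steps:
$h = -2$ ($h = -8 + 6 = -2$)
$q{\left(T,L \right)} = \frac{5 + L}{L + T}$
$A{\left(v,f \right)} = 6 - v$ ($A{\left(v,f \right)} = 6 + \frac{5 - 1}{-1 - 3} v = 6 + \frac{1}{-4} \cdot 4 v = 6 + \left(- \frac{1}{4}\right) 4 v = 6 - v$)
$z{\left(c \right)} = 4$ ($z{\left(c \right)} = 1 + 3 = 4$)
$A{\left(o{\left(4 \right)},h \right)} 24 z{\left(1 \right)} = \left(6 - -1\right) 24 \cdot 4 = \left(6 + 1\right) 24 \cdot 4 = 7 \cdot 24 \cdot 4 = 168 \cdot 4 = 672$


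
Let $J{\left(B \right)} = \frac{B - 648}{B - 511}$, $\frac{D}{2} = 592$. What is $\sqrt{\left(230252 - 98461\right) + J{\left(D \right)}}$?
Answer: $\frac{\sqrt{59692326567}}{673} \approx 363.03$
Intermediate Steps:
$D = 1184$ ($D = 2 \cdot 592 = 1184$)
$J{\left(B \right)} = \frac{-648 + B}{-511 + B}$
$\sqrt{\left(230252 - 98461\right) + J{\left(D \right)}} = \sqrt{\left(230252 - 98461\right) + \frac{-648 + 1184}{-511 + 1184}} = \sqrt{131791 + \frac{1}{673} \cdot 536} = \sqrt{131791 + \frac{536}{673}} = \sqrt{\frac{88695879}{673}} = \frac{\sqrt{59692326567}}{673}$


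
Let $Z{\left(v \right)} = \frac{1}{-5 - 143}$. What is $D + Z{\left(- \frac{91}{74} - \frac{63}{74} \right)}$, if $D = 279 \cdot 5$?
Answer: $\frac{206459}{148} \approx 1395.0$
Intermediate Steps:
$D = 1395$
$Z{\left(v \right)} = - \frac{1}{148}$ ($Z{\left(v \right)} = \frac{1}{-148} = - \frac{1}{148}$)
$D + Z{\left(- \frac{91}{74} - \frac{63}{74} \right)} = 1395 - \frac{1}{148} = \frac{206459}{148}$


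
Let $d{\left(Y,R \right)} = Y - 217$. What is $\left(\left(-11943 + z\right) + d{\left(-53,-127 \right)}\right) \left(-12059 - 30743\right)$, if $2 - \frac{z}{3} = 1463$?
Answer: $710341992$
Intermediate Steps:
$z = -4383$ ($z = 6 - 4389 = -4383$)
$d{\left(Y,R \right)} = -217 + Y$
$\left(\left(-11943 + z\right) + d{\left(-53,-127 \right)}\right) \left(-12059 - 30743\right) = \left(\left(-11943 - 4383\right) - 270\right) \left(-12059 - 30743\right) = \left(-16326 - 270\right) \left(-42802\right) = \left(-16596\right) \left(-42802\right) = 710341992$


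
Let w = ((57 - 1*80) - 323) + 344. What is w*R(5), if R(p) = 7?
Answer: -14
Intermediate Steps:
w = -2 (w = ((57 - 80) - 323) + 344 = (-23 - 323) + 344 = -346 + 344 = -2)
w*R(5) = -2*7 = -14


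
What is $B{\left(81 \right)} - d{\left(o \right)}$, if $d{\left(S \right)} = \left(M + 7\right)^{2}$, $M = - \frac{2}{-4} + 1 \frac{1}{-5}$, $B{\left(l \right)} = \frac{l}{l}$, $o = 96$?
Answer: $- \frac{5229}{100} \approx -52.29$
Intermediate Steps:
$B{\left(l \right)} = 1$
$M = \frac{3}{10}$ ($M = \left(-2\right) \left(- \frac{1}{4}\right) + 1 \left(- \frac{1}{5}\right) = \frac{1}{2} - \frac{1}{5} = \frac{3}{10} \approx 0.3$)
$d{\left(S \right)} = \frac{5329}{100}$ ($d{\left(S \right)} = \left(\frac{3}{10} + 7\right)^{2} = \left(\frac{73}{10}\right)^{2} = \frac{5329}{100}$)
$B{\left(81 \right)} - d{\left(o \right)} = 1 - \frac{5329}{100} = - \frac{5229}{100}$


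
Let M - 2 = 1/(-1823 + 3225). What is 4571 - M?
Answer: 6405737/1402 ≈ 4569.0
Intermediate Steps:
M = 2805/1402 (M = 2 + 1/(-1823 + 3225) = 2 + 1/1402 = 2805/1402 ≈ 2.0007)
4571 - M = 4571 - 1*2805/1402 = 4571 - 2805/1402 = 6405737/1402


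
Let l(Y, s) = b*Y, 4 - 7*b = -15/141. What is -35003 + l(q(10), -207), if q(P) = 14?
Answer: -1644755/47 ≈ -34995.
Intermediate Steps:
b = 193/329 (b = 4/7 - (-15)/(7*141) = 4/7 - 1/7*(-5/47) = 4/7 + 5/329 = 193/329 ≈ 0.58663)
l(Y, s) = 193*Y/329
-35003 + l(q(10), -207) = -35003 + (193/329)*14 = -35003 + 386/47 = -1644755/47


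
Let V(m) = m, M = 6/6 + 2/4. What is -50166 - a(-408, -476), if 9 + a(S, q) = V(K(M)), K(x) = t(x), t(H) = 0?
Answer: -50157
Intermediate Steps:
M = 3/2 (M = 6*(⅙) + 2*(¼) = 1 + ½ = 3/2 ≈ 1.5000)
K(x) = 0
a(S, q) = -9 (a(S, q) = -9 + 0 = -9)
-50166 - a(-408, -476) = -50166 - 1*(-9) = -50166 + 9 = -50157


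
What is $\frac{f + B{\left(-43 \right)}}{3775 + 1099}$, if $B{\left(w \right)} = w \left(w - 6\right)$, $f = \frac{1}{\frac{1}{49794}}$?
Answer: $\frac{51901}{4874} \approx 10.649$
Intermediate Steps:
$f = 49794$ ($f = \frac{1}{\frac{1}{49794}} = 49794$)
$B{\left(w \right)} = w \left(-6 + w\right)$
$\frac{f + B{\left(-43 \right)}}{3775 + 1099} = \frac{49794 - 43 \left(-6 - 43\right)}{3775 + 1099} = \frac{49794 - -2107}{4874} = \left(49794 + 2107\right) \frac{1}{4874} = 51901 \cdot \frac{1}{4874} = \frac{51901}{4874}$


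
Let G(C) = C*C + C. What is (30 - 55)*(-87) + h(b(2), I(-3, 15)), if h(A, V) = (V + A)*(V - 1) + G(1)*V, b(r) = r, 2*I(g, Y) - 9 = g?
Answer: 2191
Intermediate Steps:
I(g, Y) = 9/2 + g/2
G(C) = C + C**2 (G(C) = C**2 + C = C + C**2)
h(A, V) = 2*V + (-1 + V)*(A + V) (h(A, V) = (V + A)*(V - 1) + (1*(1 + 1))*V = (A + V)*(-1 + V) + (1*2)*V = (-1 + V)*(A + V) + 2*V = 2*V + (-1 + V)*(A + V))
(30 - 55)*(-87) + h(b(2), I(-3, 15)) = (30 - 55)*(-87) + ((9/2 + (1/2)*(-3)) + (9/2 + (1/2)*(-3))**2 - 1*2 + 2*(9/2 + (1/2)*(-3))) = -25*(-87) + ((9/2 - 3/2) + (9/2 - 3/2)**2 - 2 + 2*(9/2 - 3/2)) = 2175 + (3 + 3**2 - 2 + 2*3) = 2175 + (3 + 9 - 2 + 6) = 2175 + 16 = 2191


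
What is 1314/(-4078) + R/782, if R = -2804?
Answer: -3115565/797249 ≈ -3.9079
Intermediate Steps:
1314/(-4078) + R/782 = 1314/(-4078) - 2804/782 = 1314*(-1/4078) - 2804*1/782 = -657/2039 - 1402/391 = -3115565/797249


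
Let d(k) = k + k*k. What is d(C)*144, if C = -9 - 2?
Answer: 15840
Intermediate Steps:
C = -11
d(k) = k + k²
d(C)*144 = -11*(1 - 11)*144 = -11*(-10)*144 = 110*144 = 15840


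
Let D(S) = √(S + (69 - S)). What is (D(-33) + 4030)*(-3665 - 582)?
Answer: -17115410 - 4247*√69 ≈ -1.7151e+7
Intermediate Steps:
D(S) = √69
(D(-33) + 4030)*(-3665 - 582) = (√69 + 4030)*(-3665 - 582) = (4030 + √69)*(-4247) = -17115410 - 4247*√69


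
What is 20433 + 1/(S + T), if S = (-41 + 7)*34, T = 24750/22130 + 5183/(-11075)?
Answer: 578589680689607/28316434454 ≈ 20433.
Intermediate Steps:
T = 15940646/24508975 (T = 24750*(1/22130) + 5183*(-1/11075) = 2475/2213 - 5183/11075 = 15940646/24508975 ≈ 0.65040)
S = -1156 (S = -34*34 = -1156)
20433 + 1/(S + T) = 20433 + 1/(-1156 + 15940646/24508975) = 20433 + 1/(-28316434454/24508975) = 20433 - 24508975/28316434454 = 578589680689607/28316434454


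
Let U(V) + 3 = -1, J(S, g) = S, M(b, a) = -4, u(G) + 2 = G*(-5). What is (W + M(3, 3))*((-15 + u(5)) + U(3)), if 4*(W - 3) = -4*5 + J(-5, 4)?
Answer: 667/2 ≈ 333.50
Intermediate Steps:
u(G) = -2 - 5*G (u(G) = -2 + G*(-5) = -2 - 5*G)
U(V) = -4 (U(V) = -3 - 1 = -4)
W = -13/4 (W = 3 + (-4*5 - 5)/4 = 3 + (-20 - 5)/4 = 3 + (¼)*(-25) = 3 - 25/4 = -13/4 ≈ -3.2500)
(W + M(3, 3))*((-15 + u(5)) + U(3)) = (-13/4 - 4)*((-15 + (-2 - 5*5)) - 4) = -29*((-15 + (-2 - 25)) - 4)/4 = -29*((-15 - 27) - 4)/4 = -29*(-42 - 4)/4 = -29/4*(-46) = 667/2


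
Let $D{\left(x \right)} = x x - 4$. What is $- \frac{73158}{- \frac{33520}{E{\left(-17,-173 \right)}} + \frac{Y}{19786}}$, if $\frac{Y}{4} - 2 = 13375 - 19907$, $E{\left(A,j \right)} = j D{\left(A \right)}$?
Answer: $\frac{3568459699467}{31230994} \approx 1.1426 \cdot 10^{5}$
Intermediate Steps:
$D{\left(x \right)} = -4 + x^{2}$ ($D{\left(x \right)} = x^{2} - 4 = -4 + x^{2}$)
$E{\left(A,j \right)} = j \left(-4 + A^{2}\right)$
$Y = -26120$ ($Y = 8 + 4 \left(13375 - 19907\right) = 8 + 4 \left(-6532\right) = 8 - 26128 = -26120$)
$- \frac{73158}{- \frac{33520}{E{\left(-17,-173 \right)}} + \frac{Y}{19786}} = - \frac{73158}{- \frac{33520}{\left(-173\right) \left(-4 + \left(-17\right)^{2}\right)} - \frac{26120}{19786}} = - \frac{73158}{- \frac{33520}{\left(-173\right) \left(-4 + 289\right)} - \frac{13060}{9893}} = - \frac{73158}{- \frac{33520}{\left(-173\right) 285} - \frac{13060}{9893}} = - \frac{73158}{- \frac{33520}{-49305} - \frac{13060}{9893}} = - \frac{73158}{\left(-33520\right) \left(- \frac{1}{49305}\right) - \frac{13060}{9893}} = - \frac{73158}{\frac{6704}{9861} - \frac{13060}{9893}} = - \frac{73158}{- \frac{62461988}{97554873}} = \left(-73158\right) \left(- \frac{97554873}{62461988}\right) = \frac{3568459699467}{31230994}$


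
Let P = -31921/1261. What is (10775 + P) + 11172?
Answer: 27643246/1261 ≈ 21922.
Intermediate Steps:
P = -31921/1261 (P = -31921*1/1261 = -31921/1261 ≈ -25.314)
(10775 + P) + 11172 = (10775 - 31921/1261) + 11172 = 13555354/1261 + 11172 = 27643246/1261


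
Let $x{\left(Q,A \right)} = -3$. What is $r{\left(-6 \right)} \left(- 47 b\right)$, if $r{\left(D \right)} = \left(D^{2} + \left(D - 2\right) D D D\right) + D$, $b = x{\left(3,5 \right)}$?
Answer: $247878$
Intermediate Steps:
$b = -3$
$r{\left(D \right)} = D + D^{2} + D^{3} \left(-2 + D\right)$ ($r{\left(D \right)} = \left(D^{2} + \left(-2 + D\right) D D D\right) + D = \left(D^{2} + D \left(-2 + D\right) D D\right) + D = \left(D^{2} + D^{2} \left(-2 + D\right) D\right) + D = \left(D^{2} + D^{3} \left(-2 + D\right)\right) + D = D + D^{2} + D^{3} \left(-2 + D\right)$)
$r{\left(-6 \right)} \left(- 47 b\right) = - 6 \left(1 - 6 + \left(-6\right)^{3} - 2 \left(-6\right)^{2}\right) \left(\left(-47\right) \left(-3\right)\right) = - 6 \left(1 - 6 - 216 - 72\right) 141 = \left(-6\right) \left(-293\right) 141 = 1758 \cdot 141 = 247878$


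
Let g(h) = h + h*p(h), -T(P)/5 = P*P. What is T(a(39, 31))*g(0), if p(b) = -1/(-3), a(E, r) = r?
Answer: 0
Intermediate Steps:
T(P) = -5*P² (T(P) = -5*P*P = -5*P²)
p(b) = ⅓ (p(b) = -1*(-⅓) = ⅓)
g(h) = 4*h/3 (g(h) = h + h*(⅓) = h + h/3 = 4*h/3)
T(a(39, 31))*g(0) = (-5*31²)*((4/3)*0) = -5*961*0 = -4805*0 = 0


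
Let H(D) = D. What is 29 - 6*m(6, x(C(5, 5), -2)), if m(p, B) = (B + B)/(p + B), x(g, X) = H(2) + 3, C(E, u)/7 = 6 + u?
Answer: 259/11 ≈ 23.545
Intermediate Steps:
C(E, u) = 42 + 7*u (C(E, u) = 7*(6 + u) = 42 + 7*u)
x(g, X) = 5 (x(g, X) = 2 + 3 = 5)
m(p, B) = 2*B/(B + p) (m(p, B) = (2*B)/(B + p) = 2*B/(B + p))
29 - 6*m(6, x(C(5, 5), -2)) = 29 - 12*5/(5 + 6) = 29 - 12*5/11 = 29 - 6*10/11 = 29 - 60/11 = 259/11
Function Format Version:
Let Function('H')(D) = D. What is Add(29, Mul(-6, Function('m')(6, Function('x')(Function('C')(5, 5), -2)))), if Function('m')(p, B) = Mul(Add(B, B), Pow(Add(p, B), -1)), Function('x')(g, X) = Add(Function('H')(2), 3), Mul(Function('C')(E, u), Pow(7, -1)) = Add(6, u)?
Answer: Rational(259, 11) ≈ 23.545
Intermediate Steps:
Function('C')(E, u) = Add(42, Mul(7, u)) (Function('C')(E, u) = Mul(7, Add(6, u)) = Add(42, Mul(7, u)))
Function('x')(g, X) = 5 (Function('x')(g, X) = Add(2, 3) = 5)
Function('m')(p, B) = Mul(2, B, Pow(Add(B, p), -1)) (Function('m')(p, B) = Mul(Mul(2, B), Pow(Add(B, p), -1)) = Mul(2, B, Pow(Add(B, p), -1)))
Add(29, Mul(-6, Function('m')(6, Function('x')(Function('C')(5, 5), -2)))) = Add(29, Mul(-6, Mul(2, 5, Pow(Add(5, 6), -1)))) = Add(29, Mul(-6, Mul(2, 5, Pow(11, -1)))) = Add(29, Mul(-6, Mul(2, 5, Rational(1, 11)))) = Add(29, Mul(-6, Rational(10, 11))) = Add(29, Rational(-60, 11)) = Rational(259, 11)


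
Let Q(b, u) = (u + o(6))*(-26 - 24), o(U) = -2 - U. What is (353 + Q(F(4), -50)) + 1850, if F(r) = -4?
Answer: 5103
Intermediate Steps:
Q(b, u) = 400 - 50*u (Q(b, u) = (u + (-2 - 1*6))*(-26 - 24) = (u + (-2 - 6))*(-50) = (u - 8)*(-50) = (-8 + u)*(-50) = 400 - 50*u)
(353 + Q(F(4), -50)) + 1850 = (353 + (400 - 50*(-50))) + 1850 = (353 + (400 + 2500)) + 1850 = (353 + 2900) + 1850 = 3253 + 1850 = 5103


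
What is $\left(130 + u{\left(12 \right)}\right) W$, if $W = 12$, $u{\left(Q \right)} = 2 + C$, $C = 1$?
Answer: $1596$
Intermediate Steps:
$u{\left(Q \right)} = 3$ ($u{\left(Q \right)} = 2 + 1 = 3$)
$\left(130 + u{\left(12 \right)}\right) W = \left(130 + 3\right) 12 = 133 \cdot 12 = 1596$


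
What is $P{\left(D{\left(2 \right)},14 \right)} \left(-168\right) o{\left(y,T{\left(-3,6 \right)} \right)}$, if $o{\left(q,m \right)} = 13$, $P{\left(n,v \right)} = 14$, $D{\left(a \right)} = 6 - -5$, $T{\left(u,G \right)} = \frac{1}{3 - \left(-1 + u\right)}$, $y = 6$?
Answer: $-30576$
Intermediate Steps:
$T{\left(u,G \right)} = \frac{1}{4 - u}$
$D{\left(a \right)} = 11$ ($D{\left(a \right)} = 6 + 5 = 11$)
$P{\left(D{\left(2 \right)},14 \right)} \left(-168\right) o{\left(y,T{\left(-3,6 \right)} \right)} = 14 \left(-168\right) 13 = \left(-2352\right) 13 = -30576$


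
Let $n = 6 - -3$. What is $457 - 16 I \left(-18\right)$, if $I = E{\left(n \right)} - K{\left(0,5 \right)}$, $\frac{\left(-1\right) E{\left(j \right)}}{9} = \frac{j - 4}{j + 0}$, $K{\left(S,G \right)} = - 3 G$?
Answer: $1316160$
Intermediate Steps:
$n = 9$ ($n = 6 + 3 = 9$)
$E{\left(j \right)} = - \frac{9 \left(-4 + j\right)}{j}$ ($E{\left(j \right)} = - 9 \frac{j - 4}{j + 0} = - 9 \frac{-4 + j}{j} = - \frac{9 \left(-4 + j\right)}{j}$)
$I = 10$ ($I = \left(-9 + \frac{36}{9}\right) - \left(-3\right) 5 = \left(-9 + 36 \cdot \frac{1}{9}\right) - -15 = \left(-9 + 4\right) + 15 = -5 + 15 = 10$)
$457 - 16 I \left(-18\right) = 457 \left(-16\right) 10 \left(-18\right) = 457 \left(\left(-160\right) \left(-18\right)\right) = 457 \cdot 2880 = 1316160$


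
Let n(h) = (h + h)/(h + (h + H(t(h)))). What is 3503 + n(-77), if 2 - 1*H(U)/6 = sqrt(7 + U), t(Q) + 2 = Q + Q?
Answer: 22361613/6382 - 231*I*sqrt(149)/6382 ≈ 3503.9 - 0.44182*I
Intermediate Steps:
t(Q) = -2 + 2*Q (t(Q) = -2 + (Q + Q) = -2 + 2*Q)
H(U) = 12 - 6*sqrt(7 + U)
n(h) = 2*h/(12 - 6*sqrt(5 + 2*h) + 2*h) (n(h) = (h + h)/(h + (h + (12 - 6*sqrt(7 + (-2 + 2*h))))) = (2*h)/(h + (h + (12 - 6*sqrt(5 + 2*h)))) = (2*h)/(h + (12 + h - 6*sqrt(5 + 2*h))) = (2*h)/(12 - 6*sqrt(5 + 2*h) + 2*h) = 2*h/(12 - 6*sqrt(5 + 2*h) + 2*h))
3503 + n(-77) = 3503 - 77/(6 - 77 - 3*sqrt(5 + 2*(-77))) = 3503 - 77/(6 - 77 - 3*sqrt(5 - 154)) = 3503 - 77/(6 - 77 - 3*I*sqrt(149)) = 3503 - 77/(-71 - 3*I*sqrt(149))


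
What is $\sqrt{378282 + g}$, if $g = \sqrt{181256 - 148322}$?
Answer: $\sqrt{378282 + \sqrt{32934}} \approx 615.19$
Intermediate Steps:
$g = \sqrt{32934}$ ($g = \sqrt{181256 - 148322} = \sqrt{32934} \approx 181.48$)
$\sqrt{378282 + g} = \sqrt{378282 + \sqrt{32934}}$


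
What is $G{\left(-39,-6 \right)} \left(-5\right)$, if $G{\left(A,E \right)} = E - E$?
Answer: $0$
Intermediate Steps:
$G{\left(A,E \right)} = 0$
$G{\left(-39,-6 \right)} \left(-5\right) = 0 \left(-5\right) = 0$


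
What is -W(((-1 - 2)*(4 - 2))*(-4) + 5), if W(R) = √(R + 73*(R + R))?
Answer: -7*√87 ≈ -65.292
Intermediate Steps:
W(R) = 7*√3*√R (W(R) = √(R + 73*(2*R)) = √(R + 146*R) = √(147*R) = 7*√3*√R)
-W(((-1 - 2)*(4 - 2))*(-4) + 5) = -7*√3*√(((-1 - 2)*(4 - 2))*(-4) + 5) = -7*√3*√(-3*2*(-4) + 5) = -7*√3*√(-6*(-4) + 5) = -7*√3*√(24 + 5) = -7*√3*√29 = -7*√87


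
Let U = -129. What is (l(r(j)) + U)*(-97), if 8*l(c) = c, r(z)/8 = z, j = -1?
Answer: 12610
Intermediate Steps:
r(z) = 8*z
l(c) = c/8
(l(r(j)) + U)*(-97) = ((8*(-1))/8 - 129)*(-97) = ((1/8)*(-8) - 129)*(-97) = (-1 - 129)*(-97) = -130*(-97) = 12610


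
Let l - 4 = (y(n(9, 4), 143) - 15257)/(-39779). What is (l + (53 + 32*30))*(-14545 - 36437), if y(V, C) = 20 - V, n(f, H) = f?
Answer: -2063266470198/39779 ≈ -5.1868e+7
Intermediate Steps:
l = 174362/39779 (l = 4 + ((20 - 1*9) - 15257)/(-39779) = 4 + ((20 - 9) - 15257)*(-1/39779) = 4 + (11 - 15257)*(-1/39779) = 4 - 15246*(-1/39779) = 4 + 15246/39779 = 174362/39779 ≈ 4.3833)
(l + (53 + 32*30))*(-14545 - 36437) = (174362/39779 + (53 + 32*30))*(-14545 - 36437) = (174362/39779 + (53 + 960))*(-50982) = (174362/39779 + 1013)*(-50982) = (40470489/39779)*(-50982) = -2063266470198/39779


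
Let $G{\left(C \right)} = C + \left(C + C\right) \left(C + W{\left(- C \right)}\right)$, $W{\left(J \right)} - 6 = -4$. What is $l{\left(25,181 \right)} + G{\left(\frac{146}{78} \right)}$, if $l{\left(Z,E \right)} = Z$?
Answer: $\frac{62918}{1521} \approx 41.366$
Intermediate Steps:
$W{\left(J \right)} = 2$ ($W{\left(J \right)} = 6 - 4 = 2$)
$G{\left(C \right)} = C + 2 C \left(2 + C\right)$ ($G{\left(C \right)} = C + \left(C + C\right) \left(C + 2\right) = C + 2 C \left(2 + C\right)$)
$l{\left(25,181 \right)} + G{\left(\frac{146}{78} \right)} = 25 + \frac{146}{78} \left(5 + 2 \cdot \frac{146}{78}\right) = 25 + 146 \cdot \frac{1}{78} \left(5 + 2 \cdot 146 \cdot \frac{1}{78}\right) = 25 + \frac{73 \left(5 + 2 \cdot \frac{73}{39}\right)}{39} = 25 + \frac{73 \left(5 + \frac{146}{39}\right)}{39} = 25 + \frac{73}{39} \cdot \frac{341}{39} = 25 + \frac{24893}{1521} = \frac{62918}{1521}$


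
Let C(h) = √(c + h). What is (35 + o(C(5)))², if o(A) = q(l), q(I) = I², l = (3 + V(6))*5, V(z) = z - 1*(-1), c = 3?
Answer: 6426225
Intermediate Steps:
V(z) = 1 + z (V(z) = z + 1 = 1 + z)
l = 50 (l = (3 + (1 + 6))*5 = (3 + 7)*5 = 10*5 = 50)
C(h) = √(3 + h)
o(A) = 2500 (o(A) = 50² = 2500)
(35 + o(C(5)))² = (35 + 2500)² = 2535² = 6426225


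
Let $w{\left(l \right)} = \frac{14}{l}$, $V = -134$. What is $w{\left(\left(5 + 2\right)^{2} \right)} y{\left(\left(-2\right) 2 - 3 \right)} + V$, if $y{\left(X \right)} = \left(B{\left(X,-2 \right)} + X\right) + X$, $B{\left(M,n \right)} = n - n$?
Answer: $-138$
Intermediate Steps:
$B{\left(M,n \right)} = 0$
$y{\left(X \right)} = 2 X$ ($y{\left(X \right)} = \left(0 + X\right) + X = X + X = 2 X$)
$w{\left(\left(5 + 2\right)^{2} \right)} y{\left(\left(-2\right) 2 - 3 \right)} + V = \frac{14}{\left(5 + 2\right)^{2}} \cdot 2 \left(\left(-2\right) 2 - 3\right) - 134 = \frac{14}{7^{2}} \cdot 2 \left(-4 - 3\right) - 134 = \frac{14}{49} \cdot 2 \left(-7\right) - 134 = 14 \cdot \frac{1}{49} \left(-14\right) - 134 = \frac{2}{7} \left(-14\right) - 134 = -4 - 134 = -138$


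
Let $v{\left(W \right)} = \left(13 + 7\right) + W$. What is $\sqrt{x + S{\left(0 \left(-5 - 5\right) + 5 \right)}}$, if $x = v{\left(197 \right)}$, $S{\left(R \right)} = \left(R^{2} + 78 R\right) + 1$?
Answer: $\sqrt{633} \approx 25.159$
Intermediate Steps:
$v{\left(W \right)} = 20 + W$
$S{\left(R \right)} = 1 + R^{2} + 78 R$
$x = 217$ ($x = 20 + 197 = 217$)
$\sqrt{x + S{\left(0 \left(-5 - 5\right) + 5 \right)}} = \sqrt{217 + \left(1 + \left(0 \left(-5 - 5\right) + 5\right)^{2} + 78 \left(0 \left(-5 - 5\right) + 5\right)\right)} = \sqrt{217 + \left(1 + \left(0 \left(-10\right) + 5\right)^{2} + 78 \left(0 \left(-10\right) + 5\right)\right)} = \sqrt{217 + \left(1 + \left(0 + 5\right)^{2} + 78 \left(0 + 5\right)\right)} = \sqrt{217 + \left(1 + 5^{2} + 78 \cdot 5\right)} = \sqrt{217 + \left(1 + 25 + 390\right)} = \sqrt{217 + 416} = \sqrt{633}$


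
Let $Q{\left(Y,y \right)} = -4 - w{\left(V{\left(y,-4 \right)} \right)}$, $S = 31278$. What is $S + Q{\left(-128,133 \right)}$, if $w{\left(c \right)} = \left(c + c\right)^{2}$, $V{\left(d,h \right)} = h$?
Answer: $31210$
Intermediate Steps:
$w{\left(c \right)} = 4 c^{2}$ ($w{\left(c \right)} = \left(2 c\right)^{2} = 4 c^{2}$)
$Q{\left(Y,y \right)} = -68$ ($Q{\left(Y,y \right)} = -4 - 4 \left(-4\right)^{2} = -4 - 4 \cdot 16 = -4 - 64 = -68$)
$S + Q{\left(-128,133 \right)} = 31278 - 68 = 31210$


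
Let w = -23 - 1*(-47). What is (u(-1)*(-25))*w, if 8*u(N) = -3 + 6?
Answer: -225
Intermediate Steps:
u(N) = 3/8 (u(N) = (-3 + 6)/8 = (⅛)*3 = 3/8)
w = 24 (w = -23 + 47 = 24)
(u(-1)*(-25))*w = ((3/8)*(-25))*24 = -75/8*24 = -225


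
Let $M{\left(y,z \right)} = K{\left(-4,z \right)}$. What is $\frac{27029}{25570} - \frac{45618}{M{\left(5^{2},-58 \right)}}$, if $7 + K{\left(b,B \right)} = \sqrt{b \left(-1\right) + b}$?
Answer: $\frac{1166641463}{178990} \approx 6517.9$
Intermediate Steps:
$K{\left(b,B \right)} = -7$ ($K{\left(b,B \right)} = -7 + \sqrt{b \left(-1\right) + b} = -7 + \sqrt{- b + b} = -7 + \sqrt{0} = -7 + 0 = -7$)
$M{\left(y,z \right)} = -7$
$\frac{27029}{25570} - \frac{45618}{M{\left(5^{2},-58 \right)}} = \frac{27029}{25570} - \frac{45618}{-7} = 27029 \cdot \frac{1}{25570} - - \frac{45618}{7} = \frac{27029}{25570} + \frac{45618}{7} = \frac{1166641463}{178990}$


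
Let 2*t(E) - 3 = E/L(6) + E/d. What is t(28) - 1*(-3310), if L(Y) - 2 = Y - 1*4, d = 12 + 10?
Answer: 36472/11 ≈ 3315.6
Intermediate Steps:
d = 22
L(Y) = -2 + Y (L(Y) = 2 + (Y - 1*4) = 2 + (Y - 4) = 2 + (-4 + Y) = -2 + Y)
t(E) = 3/2 + 13*E/88 (t(E) = 3/2 + (E/(-2 + 6) + E/22)/2 = 3/2 + (E/4 + E*(1/22))/2 = 3/2 + (E*(¼) + E/22)/2 = 3/2 + (E/4 + E/22)/2 = 3/2 + (13*E/44)/2 = 3/2 + 13*E/88)
t(28) - 1*(-3310) = (3/2 + (13/88)*28) - 1*(-3310) = (3/2 + 91/22) + 3310 = 62/11 + 3310 = 36472/11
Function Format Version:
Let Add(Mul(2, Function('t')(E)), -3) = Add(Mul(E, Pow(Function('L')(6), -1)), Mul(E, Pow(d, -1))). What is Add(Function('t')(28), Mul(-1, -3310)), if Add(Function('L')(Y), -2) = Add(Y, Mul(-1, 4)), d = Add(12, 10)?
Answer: Rational(36472, 11) ≈ 3315.6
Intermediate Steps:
d = 22
Function('L')(Y) = Add(-2, Y) (Function('L')(Y) = Add(2, Add(Y, Mul(-1, 4))) = Add(2, Add(Y, -4)) = Add(2, Add(-4, Y)) = Add(-2, Y))
Function('t')(E) = Add(Rational(3, 2), Mul(Rational(13, 88), E)) (Function('t')(E) = Add(Rational(3, 2), Mul(Rational(1, 2), Add(Mul(E, Pow(Add(-2, 6), -1)), Mul(E, Pow(22, -1))))) = Add(Rational(3, 2), Mul(Rational(1, 2), Add(Mul(E, Pow(4, -1)), Mul(E, Rational(1, 22))))) = Add(Rational(3, 2), Mul(Rational(1, 2), Add(Mul(E, Rational(1, 4)), Mul(Rational(1, 22), E)))) = Add(Rational(3, 2), Mul(Rational(1, 2), Add(Mul(Rational(1, 4), E), Mul(Rational(1, 22), E)))) = Add(Rational(3, 2), Mul(Rational(1, 2), Mul(Rational(13, 44), E))) = Add(Rational(3, 2), Mul(Rational(13, 88), E)))
Add(Function('t')(28), Mul(-1, -3310)) = Add(Add(Rational(3, 2), Mul(Rational(13, 88), 28)), Mul(-1, -3310)) = Add(Add(Rational(3, 2), Rational(91, 22)), 3310) = Add(Rational(62, 11), 3310) = Rational(36472, 11)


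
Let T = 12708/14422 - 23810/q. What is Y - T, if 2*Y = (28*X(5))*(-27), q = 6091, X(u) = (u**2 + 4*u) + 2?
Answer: -780188831270/43922201 ≈ -17763.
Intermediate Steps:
X(u) = 2 + u**2 + 4*u
T = -132991696/43922201 (T = 12708/14422 - 23810/6091 = 12708*(1/14422) - 23810*1/6091 = 6354/7211 - 23810/6091 = -132991696/43922201 ≈ -3.0279)
Y = -17766 (Y = ((28*(2 + 5**2 + 4*5))*(-27))/2 = ((28*(2 + 25 + 20))*(-27))/2 = ((28*47)*(-27))/2 = (1316*(-27))/2 = (1/2)*(-35532) = -17766)
Y - T = -17766 - 1*(-132991696/43922201) = -17766 + 132991696/43922201 = -780188831270/43922201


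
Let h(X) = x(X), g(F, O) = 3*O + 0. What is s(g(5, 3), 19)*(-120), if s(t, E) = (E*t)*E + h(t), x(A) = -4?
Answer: -389400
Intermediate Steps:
g(F, O) = 3*O
h(X) = -4
s(t, E) = -4 + t*E² (s(t, E) = (E*t)*E - 4 = t*E² - 4 = -4 + t*E²)
s(g(5, 3), 19)*(-120) = (-4 + (3*3)*19²)*(-120) = (-4 + 9*361)*(-120) = (-4 + 3249)*(-120) = 3245*(-120) = -389400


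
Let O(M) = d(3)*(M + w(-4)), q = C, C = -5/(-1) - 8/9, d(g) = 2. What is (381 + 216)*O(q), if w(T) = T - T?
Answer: 14726/3 ≈ 4908.7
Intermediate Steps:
w(T) = 0
C = 37/9 (C = -5*(-1) - 8*1/9 = 5 - 8/9 = 37/9 ≈ 4.1111)
q = 37/9 ≈ 4.1111
O(M) = 2*M (O(M) = 2*(M + 0) = 2*M)
(381 + 216)*O(q) = (381 + 216)*(2*(37/9)) = 597*(74/9) = 14726/3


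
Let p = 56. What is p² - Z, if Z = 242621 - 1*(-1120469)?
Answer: -1359954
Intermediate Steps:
Z = 1363090 (Z = 242621 + 1120469 = 1363090)
p² - Z = 56² - 1*1363090 = 3136 - 1363090 = -1359954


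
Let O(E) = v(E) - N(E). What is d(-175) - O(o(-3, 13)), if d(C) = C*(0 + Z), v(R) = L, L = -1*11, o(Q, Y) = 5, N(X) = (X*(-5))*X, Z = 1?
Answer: -289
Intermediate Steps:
N(X) = -5*X² (N(X) = (-5*X)*X = -5*X²)
L = -11
v(R) = -11
O(E) = -11 + 5*E² (O(E) = -11 - (-5)*E² = -11 + 5*E²)
d(C) = C (d(C) = C*(0 + 1) = C*1 = C)
d(-175) - O(o(-3, 13)) = -175 - (-11 + 5*5²) = -175 - (-11 + 5*25) = -175 - (-11 + 125) = -175 - 1*114 = -175 - 114 = -289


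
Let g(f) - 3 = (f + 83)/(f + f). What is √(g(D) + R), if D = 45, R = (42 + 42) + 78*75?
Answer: √1336145/15 ≈ 77.061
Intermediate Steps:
R = 5934 (R = 84 + 5850 = 5934)
g(f) = 3 + (83 + f)/(2*f) (g(f) = 3 + (f + 83)/(f + f) = 3 + (83 + f)/((2*f)) = 3 + (83 + f)*(1/(2*f)) = 3 + (83 + f)/(2*f))
√(g(D) + R) = √((½)*(83 + 7*45)/45 + 5934) = √((½)*(1/45)*(83 + 315) + 5934) = √((½)*(1/45)*398 + 5934) = √(199/45 + 5934) = √(267229/45) = √1336145/15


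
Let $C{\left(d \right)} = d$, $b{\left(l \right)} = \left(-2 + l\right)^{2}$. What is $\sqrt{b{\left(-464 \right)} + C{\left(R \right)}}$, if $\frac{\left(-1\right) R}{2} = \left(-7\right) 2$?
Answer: $4 \sqrt{13574} \approx 466.03$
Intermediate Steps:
$R = 28$ ($R = - 2 \left(\left(-7\right) 2\right) = \left(-2\right) \left(-14\right) = 28$)
$\sqrt{b{\left(-464 \right)} + C{\left(R \right)}} = \sqrt{\left(-2 - 464\right)^{2} + 28} = \sqrt{\left(-466\right)^{2} + 28} = \sqrt{217156 + 28} = \sqrt{217184} = 4 \sqrt{13574}$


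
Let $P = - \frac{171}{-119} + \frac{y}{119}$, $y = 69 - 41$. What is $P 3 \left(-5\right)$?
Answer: $- \frac{2985}{119} \approx -25.084$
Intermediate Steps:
$y = 28$
$P = \frac{199}{119}$ ($P = - \frac{171}{-119} + \frac{28}{119} = \left(-171\right) \left(- \frac{1}{119}\right) + 28 \cdot \frac{1}{119} = \frac{171}{119} + \frac{4}{17} = \frac{199}{119} \approx 1.6723$)
$P 3 \left(-5\right) = \frac{199 \cdot 3 \left(-5\right)}{119} = \frac{199}{119} \left(-15\right) = - \frac{2985}{119}$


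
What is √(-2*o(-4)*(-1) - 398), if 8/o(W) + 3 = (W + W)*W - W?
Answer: I*√432894/33 ≈ 19.938*I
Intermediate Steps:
o(W) = 8/(-3 - W + 2*W²) (o(W) = 8/(-3 + ((W + W)*W - W)) = 8/(-3 + ((2*W)*W - W)) = 8/(-3 + (2*W² - W)) = 8/(-3 + (-W + 2*W²)) = 8/(-3 - W + 2*W²))
√(-2*o(-4)*(-1) - 398) = √(-16/(-3 - 1*(-4) + 2*(-4)²)*(-1) - 398) = √(-16/(-3 + 4 + 2*16)*(-1) - 398) = √(-16/(-3 + 4 + 32)*(-1) - 398) = √(-16/33*(-1) - 398) = √(16/33 - 398) = √(-13118/33) = I*√432894/33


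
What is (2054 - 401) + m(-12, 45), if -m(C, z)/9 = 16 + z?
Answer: 1104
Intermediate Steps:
m(C, z) = -144 - 9*z (m(C, z) = -9*(16 + z) = -144 - 9*z)
(2054 - 401) + m(-12, 45) = (2054 - 401) + (-144 - 9*45) = 1653 + (-144 - 405) = 1653 - 549 = 1104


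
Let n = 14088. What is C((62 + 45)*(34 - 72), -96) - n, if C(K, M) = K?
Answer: -18154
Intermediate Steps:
C((62 + 45)*(34 - 72), -96) - n = (62 + 45)*(34 - 72) - 1*14088 = 107*(-38) - 14088 = -4066 - 14088 = -18154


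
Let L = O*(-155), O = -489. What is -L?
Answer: -75795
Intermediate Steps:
L = 75795 (L = -489*(-155) = 75795)
-L = -1*75795 = -75795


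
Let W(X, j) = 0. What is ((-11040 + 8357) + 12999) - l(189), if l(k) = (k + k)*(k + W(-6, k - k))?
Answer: -61126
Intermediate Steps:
l(k) = 2*k² (l(k) = (k + k)*(k + 0) = (2*k)*k = 2*k²)
((-11040 + 8357) + 12999) - l(189) = ((-11040 + 8357) + 12999) - 2*189² = (-2683 + 12999) - 2*35721 = 10316 - 1*71442 = 10316 - 71442 = -61126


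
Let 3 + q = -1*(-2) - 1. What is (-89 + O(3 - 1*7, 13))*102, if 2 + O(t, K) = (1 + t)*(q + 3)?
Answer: -9588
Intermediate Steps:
q = -2 (q = -3 + (-1*(-2) - 1) = -3 + (2 - 1) = -3 + 1 = -2)
O(t, K) = -1 + t (O(t, K) = -2 + (1 + t)*(-2 + 3) = -2 + (1 + t)*1 = -2 + (1 + t) = -1 + t)
(-89 + O(3 - 1*7, 13))*102 = (-89 + (-1 + (3 - 1*7)))*102 = (-89 + (-1 + (3 - 7)))*102 = (-89 + (-1 - 4))*102 = (-89 - 5)*102 = -94*102 = -9588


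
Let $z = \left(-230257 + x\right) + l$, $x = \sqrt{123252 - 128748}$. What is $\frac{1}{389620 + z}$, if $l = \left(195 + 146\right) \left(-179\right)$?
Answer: $\frac{24581}{2416903618} - \frac{i \sqrt{1374}}{4833807236} \approx 1.017 \cdot 10^{-5} - 7.6684 \cdot 10^{-9} i$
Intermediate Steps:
$x = 2 i \sqrt{1374}$ ($x = \sqrt{-5496} = 2 i \sqrt{1374} \approx 74.135 i$)
$l = -61039$ ($l = 341 \left(-179\right) = -61039$)
$z = -291296 + 2 i \sqrt{1374}$ ($z = \left(-230257 + 2 i \sqrt{1374}\right) - 61039 = -291296 + 2 i \sqrt{1374} \approx -2.913 \cdot 10^{5} + 74.135 i$)
$\frac{1}{389620 + z} = \frac{1}{389620 - \left(291296 - 2 i \sqrt{1374}\right)} = \frac{1}{98324 + 2 i \sqrt{1374}}$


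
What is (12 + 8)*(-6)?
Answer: -120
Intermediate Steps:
(12 + 8)*(-6) = 20*(-6) = -120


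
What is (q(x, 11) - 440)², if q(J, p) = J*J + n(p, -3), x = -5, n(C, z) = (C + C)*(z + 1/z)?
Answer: 2146225/9 ≈ 2.3847e+5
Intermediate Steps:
n(C, z) = 2*C*(z + 1/z) (n(C, z) = (2*C)*(z + 1/z) = 2*C*(z + 1/z))
q(J, p) = J² - 20*p/3 (q(J, p) = J*J + 2*p*(1 + (-3)²)/(-3) = J² + 2*p*(-⅓)*(1 + 9) = J² + 2*p*(-⅓)*10 = J² - 20*p/3)
(q(x, 11) - 440)² = (((-5)² - 20/3*11) - 440)² = ((25 - 220/3) - 440)² = (-145/3 - 440)² = (-1465/3)² = 2146225/9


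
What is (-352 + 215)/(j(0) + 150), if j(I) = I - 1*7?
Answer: -137/143 ≈ -0.95804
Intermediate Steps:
j(I) = -7 + I (j(I) = I - 7 = -7 + I)
(-352 + 215)/(j(0) + 150) = (-352 + 215)/((-7 + 0) + 150) = -137/(-7 + 150) = -137/143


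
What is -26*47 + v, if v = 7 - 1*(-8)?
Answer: -1207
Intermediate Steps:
v = 15 (v = 7 + 8 = 15)
-26*47 + v = -26*47 + 15 = -1222 + 15 = -1207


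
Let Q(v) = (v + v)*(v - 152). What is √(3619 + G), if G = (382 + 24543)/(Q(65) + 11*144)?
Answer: √342097159494/9726 ≈ 60.137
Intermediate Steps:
Q(v) = 2*v*(-152 + v) (Q(v) = (2*v)*(-152 + v) = 2*v*(-152 + v))
G = -24925/9726 (G = (382 + 24543)/(2*65*(-152 + 65) + 11*144) = 24925/(2*65*(-87) + 1584) = 24925/(-11310 + 1584) = 24925/(-9726) = 24925*(-1/9726) = -24925/9726 ≈ -2.5627)
√(3619 + G) = √(3619 - 24925/9726) = √(35173469/9726) = √342097159494/9726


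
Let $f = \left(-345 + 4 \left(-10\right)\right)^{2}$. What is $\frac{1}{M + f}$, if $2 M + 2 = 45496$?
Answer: $\frac{1}{170972} \approx 5.8489 \cdot 10^{-6}$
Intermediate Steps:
$M = 22747$ ($M = -1 + \frac{1}{2} \cdot 45496 = -1 + 22748 = 22747$)
$f = 148225$ ($f = \left(-345 - 40\right)^{2} = \left(-385\right)^{2} = 148225$)
$\frac{1}{M + f} = \frac{1}{22747 + 148225} = \frac{1}{170972}$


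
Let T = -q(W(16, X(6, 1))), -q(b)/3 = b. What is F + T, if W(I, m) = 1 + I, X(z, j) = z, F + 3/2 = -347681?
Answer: -695263/2 ≈ -3.4763e+5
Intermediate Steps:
F = -695365/2 (F = -3/2 - 347681 = -695365/2 ≈ -3.4768e+5)
q(b) = -3*b
T = 51 (T = -(-3)*(1 + 16) = -(-3)*17 = -1*(-51) = 51)
F + T = -695365/2 + 51 = -695263/2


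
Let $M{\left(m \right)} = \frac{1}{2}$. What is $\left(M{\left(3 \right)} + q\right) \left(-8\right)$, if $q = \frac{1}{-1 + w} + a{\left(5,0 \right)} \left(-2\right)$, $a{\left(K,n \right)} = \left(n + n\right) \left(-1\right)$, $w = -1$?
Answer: $0$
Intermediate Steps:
$M{\left(m \right)} = \frac{1}{2}$
$a{\left(K,n \right)} = - 2 n$ ($a{\left(K,n \right)} = 2 n \left(-1\right) = - 2 n$)
$q = - \frac{1}{2}$ ($q = \frac{1}{-1 - 1} + \left(-2\right) 0 \left(-2\right) = \frac{1}{-2} + 0 \left(-2\right) = - \frac{1}{2} + 0 = - \frac{1}{2} \approx -0.5$)
$\left(M{\left(3 \right)} + q\right) \left(-8\right) = \left(\frac{1}{2} - \frac{1}{2}\right) \left(-8\right) = 0 \left(-8\right) = 0$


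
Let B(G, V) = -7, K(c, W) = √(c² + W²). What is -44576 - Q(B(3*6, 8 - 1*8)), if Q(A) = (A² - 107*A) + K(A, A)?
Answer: -45374 - 7*√2 ≈ -45384.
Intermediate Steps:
K(c, W) = √(W² + c²)
Q(A) = A² - 107*A + √2*√(A²) (Q(A) = (A² - 107*A) + √(A² + A²) = (A² - 107*A) + √(2*A²) = (A² - 107*A) + √2*√(A²) = A² - 107*A + √2*√(A²))
-44576 - Q(B(3*6, 8 - 1*8)) = -44576 - ((-7)² - 107*(-7) + √2*√((-7)²)) = -44576 - (49 + 749 + √2*√49) = -44576 - (49 + 749 + √2*7) = -44576 - (49 + 749 + 7*√2) = -44576 - (798 + 7*√2) = -44576 + (-798 - 7*√2) = -45374 - 7*√2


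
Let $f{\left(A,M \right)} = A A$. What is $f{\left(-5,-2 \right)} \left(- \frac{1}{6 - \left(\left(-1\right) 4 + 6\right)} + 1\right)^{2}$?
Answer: $\frac{225}{16} \approx 14.063$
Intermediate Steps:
$f{\left(A,M \right)} = A^{2}$
$f{\left(-5,-2 \right)} \left(- \frac{1}{6 - \left(\left(-1\right) 4 + 6\right)} + 1\right)^{2} = \left(-5\right)^{2} \left(- \frac{1}{6 - \left(\left(-1\right) 4 + 6\right)} + 1\right)^{2} = 25 \left(- \frac{1}{6 - \left(-4 + 6\right)} + 1\right)^{2} = 25 \left(- \frac{1}{6 - 2} + 1\right)^{2} = 25 \left(- \frac{1}{4} + 1\right)^{2} = 25 \left(\frac{3}{4}\right)^{2} = 25 \cdot \frac{9}{16} = \frac{225}{16}$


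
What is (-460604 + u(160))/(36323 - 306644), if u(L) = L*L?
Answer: 435004/270321 ≈ 1.6092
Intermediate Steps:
u(L) = L**2
(-460604 + u(160))/(36323 - 306644) = (-460604 + 160**2)/(36323 - 306644) = (-460604 + 25600)/(-270321) = -435004*(-1/270321) = 435004/270321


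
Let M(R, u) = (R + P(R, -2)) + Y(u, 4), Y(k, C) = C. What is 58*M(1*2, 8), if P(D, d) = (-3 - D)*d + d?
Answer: 812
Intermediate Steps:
P(D, d) = d + d*(-3 - D) (P(D, d) = d*(-3 - D) + d = d + d*(-3 - D))
M(R, u) = 8 + 3*R (M(R, u) = (R - 1*(-2)*(2 + R)) + 4 = (R + (4 + 2*R)) + 4 = (4 + 3*R) + 4 = 8 + 3*R)
58*M(1*2, 8) = 58*(8 + 3*(1*2)) = 58*(8 + 3*2) = 58*(8 + 6) = 58*14 = 812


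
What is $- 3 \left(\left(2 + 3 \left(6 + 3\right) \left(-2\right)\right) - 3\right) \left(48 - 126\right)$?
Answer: $-12870$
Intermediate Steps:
$- 3 \left(\left(2 + 3 \left(6 + 3\right) \left(-2\right)\right) - 3\right) \left(48 - 126\right) = - 3 \left(\left(2 + 3 \cdot 9 \left(-2\right)\right) - 3\right) \left(-78\right) = - 3 \left(\left(2 + 27 \left(-2\right)\right) - 3\right) \left(-78\right) = - 3 \left(\left(2 - 54\right) - 3\right) \left(-78\right) = - 3 \left(-52 - 3\right) \left(-78\right) = \left(-3\right) \left(-55\right) \left(-78\right) = 165 \left(-78\right) = -12870$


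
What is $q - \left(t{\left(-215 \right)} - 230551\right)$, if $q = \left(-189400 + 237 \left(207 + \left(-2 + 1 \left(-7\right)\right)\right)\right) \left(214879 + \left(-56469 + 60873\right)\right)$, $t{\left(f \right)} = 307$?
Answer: $-31241895898$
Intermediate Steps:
$q = -31242126142$ ($q = \left(-189400 + 237 \left(207 - 9\right)\right) \left(214879 + 4404\right) = \left(-189400 + 237 \left(207 - 9\right)\right) 219283 = \left(-189400 + 237 \cdot 198\right) 219283 = \left(-189400 + 46926\right) 219283 = \left(-142474\right) 219283 = -31242126142$)
$q - \left(t{\left(-215 \right)} - 230551\right) = -31242126142 - \left(307 - 230551\right) = -31242126142 - -230244 = -31242126142 + 230244 = -31241895898$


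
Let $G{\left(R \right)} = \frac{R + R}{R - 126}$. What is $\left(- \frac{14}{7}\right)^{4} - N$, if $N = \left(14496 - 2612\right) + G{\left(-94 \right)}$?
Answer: $- \frac{652787}{55} \approx -11869.0$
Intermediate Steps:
$G{\left(R \right)} = \frac{2 R}{-126 + R}$
$N = \frac{653667}{55}$ ($N = \left(14496 - 2612\right) + 2 \left(-94\right) \frac{1}{-126 - 94} = 11884 + 2 \left(-94\right) \frac{1}{-220} = 11884 + 2 \left(-94\right) \left(- \frac{1}{220}\right) = 11884 + \frac{47}{55} = \frac{653667}{55} \approx 11885.0$)
$\left(- \frac{14}{7}\right)^{4} - N = \left(- \frac{14}{7}\right)^{4} - \frac{653667}{55} = \left(\left(-14\right) \frac{1}{7}\right)^{4} - \frac{653667}{55} = \left(-2\right)^{4} - \frac{653667}{55} = 16 - \frac{653667}{55} = - \frac{652787}{55}$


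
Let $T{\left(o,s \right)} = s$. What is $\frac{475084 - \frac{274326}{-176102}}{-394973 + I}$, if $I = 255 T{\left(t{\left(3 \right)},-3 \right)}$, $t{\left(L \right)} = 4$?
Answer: $- \frac{41831758447}{34845126638} \approx -1.2005$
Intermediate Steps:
$I = -765$ ($I = 255 \left(-3\right) = -765$)
$\frac{475084 - \frac{274326}{-176102}}{-394973 + I} = \frac{475084 - \frac{274326}{-176102}}{-394973 - 765} = \frac{475084 - - \frac{137163}{88051}}{-395738} = \left(475084 + \frac{137163}{88051}\right) \left(- \frac{1}{395738}\right) = \frac{41831758447}{88051} \left(- \frac{1}{395738}\right) = - \frac{41831758447}{34845126638}$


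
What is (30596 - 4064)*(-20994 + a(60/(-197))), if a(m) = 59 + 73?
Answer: -553510584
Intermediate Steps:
a(m) = 132
(30596 - 4064)*(-20994 + a(60/(-197))) = (30596 - 4064)*(-20994 + 132) = 26532*(-20862) = -553510584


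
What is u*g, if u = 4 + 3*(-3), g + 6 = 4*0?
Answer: 30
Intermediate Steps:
g = -6 (g = -6 + 4*0 = -6 + 0 = -6)
u = -5 (u = 4 - 9 = -5)
u*g = -5*(-6) = 30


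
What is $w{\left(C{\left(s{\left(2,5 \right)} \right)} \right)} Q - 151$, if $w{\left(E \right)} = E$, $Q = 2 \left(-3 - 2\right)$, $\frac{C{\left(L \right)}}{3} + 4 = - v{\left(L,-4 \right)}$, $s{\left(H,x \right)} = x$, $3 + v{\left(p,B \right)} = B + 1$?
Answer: $-211$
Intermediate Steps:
$v{\left(p,B \right)} = -2 + B$ ($v{\left(p,B \right)} = -3 + \left(B + 1\right) = -3 + \left(1 + B\right) = -2 + B$)
$C{\left(L \right)} = 6$ ($C{\left(L \right)} = -12 + 3 \left(- (-2 - 4)\right) = -12 + 3 \left(\left(-1\right) \left(-6\right)\right) = -12 + 3 \cdot 6 = -12 + 18 = 6$)
$Q = -10$ ($Q = 2 \left(-5\right) = -10$)
$w{\left(C{\left(s{\left(2,5 \right)} \right)} \right)} Q - 151 = 6 \left(-10\right) - 151 = -60 - 151 = -211$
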